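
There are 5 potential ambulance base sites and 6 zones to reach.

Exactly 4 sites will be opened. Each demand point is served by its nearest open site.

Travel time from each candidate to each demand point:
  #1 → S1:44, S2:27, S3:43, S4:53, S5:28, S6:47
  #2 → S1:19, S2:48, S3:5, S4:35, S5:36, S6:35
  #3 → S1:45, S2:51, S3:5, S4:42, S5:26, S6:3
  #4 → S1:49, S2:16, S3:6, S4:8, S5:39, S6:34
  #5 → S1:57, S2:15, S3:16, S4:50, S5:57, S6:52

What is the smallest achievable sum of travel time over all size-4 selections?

Open {#2, #3, #4, #5}.
  S1→#2 19, S2→#5 15, S3→#2 5, S4→#4 8, S5→#3 26, S6→#3 3  ⇒ total 76.
Compare {#1, #2, #3, #4}: total 77.
Compare {#1, #3, #4, #5}: total 101.
No size-4 selection does better; minimum is 76.

76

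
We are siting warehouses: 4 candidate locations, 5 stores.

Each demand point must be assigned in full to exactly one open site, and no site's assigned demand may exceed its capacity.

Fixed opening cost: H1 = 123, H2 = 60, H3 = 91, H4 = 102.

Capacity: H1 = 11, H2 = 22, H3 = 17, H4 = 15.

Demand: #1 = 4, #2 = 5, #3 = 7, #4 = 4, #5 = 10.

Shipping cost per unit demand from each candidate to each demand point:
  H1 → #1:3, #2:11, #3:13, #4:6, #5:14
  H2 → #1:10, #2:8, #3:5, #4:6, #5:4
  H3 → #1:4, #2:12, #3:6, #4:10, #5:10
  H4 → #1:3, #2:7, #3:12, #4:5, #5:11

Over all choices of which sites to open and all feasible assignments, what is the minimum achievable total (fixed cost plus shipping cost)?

304

Open {H2, H4}; cheapest assignment that respects the capacities:
  H2 (cap 22, load 17): #3, #5 — cost 7×5 + 10×4 = 75
  H4 (cap 15, load 13): #1, #2, #4 — cost 4×3 + 5×7 + 4×5 = 67
  Shipping 142, fixed 162 → total 304.
  Any other capacity-feasible assignment to {H2, H4} ships for at least 142.
Compare {H2, H3}: its best feasible assignment gives total 313.
Compare {H1, H2}: its best feasible assignment gives total 334.
Every other set of open sites that can feasibly serve all demand totals ≥ 313 even under its best assignment. Minimum: 304.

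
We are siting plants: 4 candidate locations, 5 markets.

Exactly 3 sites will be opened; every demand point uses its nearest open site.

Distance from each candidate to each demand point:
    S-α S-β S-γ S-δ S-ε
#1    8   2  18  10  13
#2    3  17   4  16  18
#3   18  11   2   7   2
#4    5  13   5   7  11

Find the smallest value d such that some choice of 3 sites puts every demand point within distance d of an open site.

7

Open {#1, #2, #3}.
  Farthest demand point is S-δ at distance 7 (to #3); all others are ≤ 7.
With {#1, #3, #4} the worst case is 7.
With {#1, #2, #4} the worst case is 11.
No size-3 selection achieves below 7.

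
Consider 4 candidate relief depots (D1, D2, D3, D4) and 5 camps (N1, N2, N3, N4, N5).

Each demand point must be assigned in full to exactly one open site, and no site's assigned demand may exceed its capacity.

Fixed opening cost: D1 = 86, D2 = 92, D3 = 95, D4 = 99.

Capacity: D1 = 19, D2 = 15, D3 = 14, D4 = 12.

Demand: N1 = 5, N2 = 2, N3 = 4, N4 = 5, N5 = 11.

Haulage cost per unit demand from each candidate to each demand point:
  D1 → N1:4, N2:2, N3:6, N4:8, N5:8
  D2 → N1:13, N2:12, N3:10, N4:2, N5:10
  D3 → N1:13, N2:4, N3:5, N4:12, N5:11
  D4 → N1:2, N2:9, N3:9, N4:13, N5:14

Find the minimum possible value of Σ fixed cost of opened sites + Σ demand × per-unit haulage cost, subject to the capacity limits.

340

Open {D1, D2}; cheapest assignment that respects the capacities:
  D1 (cap 19, load 18): N1, N2, N5 — cost 5×4 + 2×2 + 11×8 = 112
  D2 (cap 15, load 9): N3, N4 — cost 4×10 + 5×2 = 50
  Shipping 162, fixed 178 → total 340.
  Any other capacity-feasible assignment to {D1, D2} ships for at least 162.
Compare {D1, D4}: its best feasible assignment gives total 363.
Compare {D1, D3}: its best feasible assignment gives total 373.
Every other set of open sites that can feasibly serve all demand totals ≥ 363 even under its best assignment. Minimum: 340.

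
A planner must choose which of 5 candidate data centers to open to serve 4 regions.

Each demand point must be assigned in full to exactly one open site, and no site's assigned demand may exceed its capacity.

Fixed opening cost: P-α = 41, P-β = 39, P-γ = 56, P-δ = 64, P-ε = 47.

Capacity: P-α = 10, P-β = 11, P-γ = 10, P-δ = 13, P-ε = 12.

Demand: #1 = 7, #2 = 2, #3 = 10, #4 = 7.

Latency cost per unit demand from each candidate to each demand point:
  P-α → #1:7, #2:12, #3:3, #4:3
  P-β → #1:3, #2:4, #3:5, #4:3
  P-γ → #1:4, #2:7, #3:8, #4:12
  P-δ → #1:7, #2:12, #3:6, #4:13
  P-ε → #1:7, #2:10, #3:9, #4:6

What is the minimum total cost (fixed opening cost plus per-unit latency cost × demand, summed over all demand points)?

223

Open {P-α, P-β, P-γ}; cheapest assignment that respects the capacities:
  P-α (cap 10, load 10): #3 — cost 10×3 = 30
  P-β (cap 11, load 9): #2, #4 — cost 2×4 + 7×3 = 29
  P-γ (cap 10, load 7): #1 — cost 7×4 = 28
  Shipping 87, fixed 136 → total 223.
  Any other capacity-feasible assignment to {P-α, P-β, P-γ} ships for at least 87.
Compare {P-α, P-β, P-ε}: its best feasible assignment gives total 228.
Compare {P-α, P-β, P-δ}: its best feasible assignment gives total 252.
Every other set of open sites that can feasibly serve all demand totals ≥ 228 even under its best assignment. Minimum: 223.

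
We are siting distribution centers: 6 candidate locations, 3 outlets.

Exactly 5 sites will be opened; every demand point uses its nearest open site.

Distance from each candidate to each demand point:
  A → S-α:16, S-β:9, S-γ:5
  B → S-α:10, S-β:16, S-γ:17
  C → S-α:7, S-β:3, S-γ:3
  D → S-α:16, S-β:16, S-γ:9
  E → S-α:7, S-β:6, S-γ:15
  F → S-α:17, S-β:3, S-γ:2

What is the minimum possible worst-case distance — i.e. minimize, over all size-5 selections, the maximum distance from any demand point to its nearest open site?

7

Open {A, B, C, D, E}.
  Farthest demand point is S-α at distance 7 (to C); all others are ≤ 7.
With {A, B, C, D, F} the worst case is 7.
With {A, B, C, E, F} the worst case is 7.
No size-5 selection achieves below 7.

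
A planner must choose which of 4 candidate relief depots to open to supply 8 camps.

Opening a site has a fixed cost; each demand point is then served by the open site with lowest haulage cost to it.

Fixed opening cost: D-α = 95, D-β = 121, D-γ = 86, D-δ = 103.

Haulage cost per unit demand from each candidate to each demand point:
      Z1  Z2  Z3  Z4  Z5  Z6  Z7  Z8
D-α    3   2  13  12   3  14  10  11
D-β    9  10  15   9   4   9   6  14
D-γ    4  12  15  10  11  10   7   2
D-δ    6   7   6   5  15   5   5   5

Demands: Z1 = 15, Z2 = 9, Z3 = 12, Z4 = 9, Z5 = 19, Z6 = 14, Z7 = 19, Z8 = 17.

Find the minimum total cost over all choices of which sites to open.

Open {D-α, D-δ}: assign each demand point to its cheapest open site.
  Z1→D-α 15×3=45, Z2→D-α 9×2=18, Z3→D-δ 12×6=72, Z4→D-δ 9×5=45, Z5→D-α 19×3=57, Z6→D-δ 14×5=70, Z7→D-δ 19×5=95, Z8→D-δ 17×5=85
  haulage cost 487, fixed 198 → total 685.
Compare {D-α, D-γ, D-δ}: haulage cost 436 + fixed 284 = 720.
Compare {D-α, D-β, D-δ}: haulage cost 487 + fixed 319 = 806.
Compare {D-β, D-δ}: haulage cost 596 + fixed 224 = 820.
All other subsets cost ≥ 720. Minimum total cost: 685.

685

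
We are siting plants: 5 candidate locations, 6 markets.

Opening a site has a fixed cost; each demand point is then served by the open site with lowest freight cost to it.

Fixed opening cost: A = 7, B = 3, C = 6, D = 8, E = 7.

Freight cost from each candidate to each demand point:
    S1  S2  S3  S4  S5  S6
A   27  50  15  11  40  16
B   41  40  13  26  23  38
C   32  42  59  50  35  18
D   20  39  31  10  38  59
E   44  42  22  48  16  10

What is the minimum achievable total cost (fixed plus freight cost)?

Open {B, D, E}: assign each demand point to its cheapest open site.
  S1→D 20, S2→D 39, S3→B 13, S4→D 10, S5→E 16, S6→E 10
  freight cost 108, fixed 18 → total 126.
Compare {D, E}: freight cost 117 + fixed 15 = 132.
Compare {A, D, E}: freight cost 110 + fixed 22 = 132.
Compare {B, C, D, E}: freight cost 108 + fixed 24 = 132.
All other subsets cost ≥ 132. Minimum total cost: 126.

126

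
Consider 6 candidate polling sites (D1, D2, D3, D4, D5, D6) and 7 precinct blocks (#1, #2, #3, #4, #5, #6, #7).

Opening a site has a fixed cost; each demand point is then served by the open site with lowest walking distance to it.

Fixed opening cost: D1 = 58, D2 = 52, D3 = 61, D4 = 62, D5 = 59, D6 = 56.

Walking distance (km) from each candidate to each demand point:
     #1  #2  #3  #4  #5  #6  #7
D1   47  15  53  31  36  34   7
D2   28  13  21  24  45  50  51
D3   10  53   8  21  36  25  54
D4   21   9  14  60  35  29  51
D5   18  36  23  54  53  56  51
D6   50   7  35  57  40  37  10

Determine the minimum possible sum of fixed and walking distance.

234

Open {D3, D6}: assign each demand point to its cheapest open site.
  #1→D3 10, #2→D6 7, #3→D3 8, #4→D3 21, #5→D3 36, #6→D3 25, #7→D6 10
  walking distance 117, fixed 117 → total 234.
Compare {D1, D3}: walking distance 122 + fixed 119 = 241.
Compare {D1, D4}: walking distance 146 + fixed 120 = 266.
Compare {D3}: walking distance 207 + fixed 61 = 268.
All other subsets cost ≥ 241. Minimum total cost: 234.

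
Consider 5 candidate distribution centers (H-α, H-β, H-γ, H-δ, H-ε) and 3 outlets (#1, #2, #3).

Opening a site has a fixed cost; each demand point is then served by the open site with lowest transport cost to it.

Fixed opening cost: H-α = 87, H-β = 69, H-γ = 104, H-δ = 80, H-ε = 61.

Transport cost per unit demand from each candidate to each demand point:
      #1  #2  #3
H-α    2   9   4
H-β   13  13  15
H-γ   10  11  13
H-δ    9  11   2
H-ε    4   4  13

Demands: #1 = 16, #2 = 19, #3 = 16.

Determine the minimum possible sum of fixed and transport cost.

Open {H-δ, H-ε}: assign each demand point to its cheapest open site.
  #1→H-ε 16×4=64, #2→H-ε 19×4=76, #3→H-δ 16×2=32
  transport cost 172, fixed 141 → total 313.
Compare {H-α, H-ε}: transport cost 172 + fixed 148 = 320.
Compare {H-α}: transport cost 267 + fixed 87 = 354.
Compare {H-α, H-δ, H-ε}: transport cost 140 + fixed 228 = 368.
All other subsets cost ≥ 320. Minimum total cost: 313.

313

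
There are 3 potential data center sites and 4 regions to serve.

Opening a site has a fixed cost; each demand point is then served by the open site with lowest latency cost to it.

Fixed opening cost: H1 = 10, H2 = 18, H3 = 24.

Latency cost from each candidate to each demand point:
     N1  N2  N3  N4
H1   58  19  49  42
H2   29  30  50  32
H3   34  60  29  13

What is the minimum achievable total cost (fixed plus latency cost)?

129

Open {H1, H3}: assign each demand point to its cheapest open site.
  N1→H3 34, N2→H1 19, N3→H3 29, N4→H3 13
  latency cost 95, fixed 34 → total 129.
Compare {H1, H2, H3}: latency cost 90 + fixed 52 = 142.
Compare {H2, H3}: latency cost 101 + fixed 42 = 143.
Compare {H1, H2}: latency cost 129 + fixed 28 = 157.
All other subsets cost ≥ 142. Minimum total cost: 129.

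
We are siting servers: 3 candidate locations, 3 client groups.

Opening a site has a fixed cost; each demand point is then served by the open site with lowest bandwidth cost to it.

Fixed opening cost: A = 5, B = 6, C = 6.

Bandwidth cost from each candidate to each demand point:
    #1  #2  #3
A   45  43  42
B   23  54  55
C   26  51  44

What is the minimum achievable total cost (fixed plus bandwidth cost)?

Open {A, B}: assign each demand point to its cheapest open site.
  #1→B 23, #2→A 43, #3→A 42
  bandwidth cost 108, fixed 11 → total 119.
Compare {A, C}: bandwidth cost 111 + fixed 11 = 122.
Compare {A, B, C}: bandwidth cost 108 + fixed 17 = 125.
Compare {C}: bandwidth cost 121 + fixed 6 = 127.
All other subsets cost ≥ 122. Minimum total cost: 119.

119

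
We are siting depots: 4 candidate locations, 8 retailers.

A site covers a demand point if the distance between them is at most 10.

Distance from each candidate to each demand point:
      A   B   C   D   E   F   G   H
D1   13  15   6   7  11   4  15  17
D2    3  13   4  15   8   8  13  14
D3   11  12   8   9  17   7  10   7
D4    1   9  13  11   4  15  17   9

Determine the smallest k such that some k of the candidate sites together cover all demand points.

Coverage sets (demand points within 10 of each site):
  D1: {C, D, F}
  D2: {A, C, E, F}
  D3: {C, D, F, G, H}
  D4: {A, B, E, H}
No single site covers all 8 demand points.
But {D3, D4} covers everything, so the minimum is 2.

2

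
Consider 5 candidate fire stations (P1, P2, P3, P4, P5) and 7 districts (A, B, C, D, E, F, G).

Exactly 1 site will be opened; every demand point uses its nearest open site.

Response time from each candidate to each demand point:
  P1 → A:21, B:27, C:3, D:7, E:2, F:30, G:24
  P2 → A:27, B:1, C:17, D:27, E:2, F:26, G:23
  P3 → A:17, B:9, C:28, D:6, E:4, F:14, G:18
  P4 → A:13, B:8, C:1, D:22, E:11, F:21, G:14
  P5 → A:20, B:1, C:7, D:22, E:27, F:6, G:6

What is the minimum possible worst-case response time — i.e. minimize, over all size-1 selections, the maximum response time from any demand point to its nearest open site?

22

Open {P4}.
  Farthest demand point is D at response time 22 (to P4); all others are ≤ 22.
With {P2} the worst case is 27.
With {P5} the worst case is 27.
No size-1 selection achieves below 22.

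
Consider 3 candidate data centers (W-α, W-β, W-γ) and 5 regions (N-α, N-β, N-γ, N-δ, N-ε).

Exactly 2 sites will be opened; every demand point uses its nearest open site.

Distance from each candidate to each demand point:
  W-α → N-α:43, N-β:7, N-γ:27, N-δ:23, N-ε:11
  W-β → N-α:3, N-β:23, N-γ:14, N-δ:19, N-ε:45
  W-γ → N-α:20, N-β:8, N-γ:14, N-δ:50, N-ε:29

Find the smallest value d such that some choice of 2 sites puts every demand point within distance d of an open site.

19

Open {W-α, W-β}.
  Farthest demand point is N-δ at distance 19 (to W-β); all others are ≤ 19.
With {W-α, W-γ} the worst case is 23.
With {W-β, W-γ} the worst case is 29.
No size-2 selection achieves below 19.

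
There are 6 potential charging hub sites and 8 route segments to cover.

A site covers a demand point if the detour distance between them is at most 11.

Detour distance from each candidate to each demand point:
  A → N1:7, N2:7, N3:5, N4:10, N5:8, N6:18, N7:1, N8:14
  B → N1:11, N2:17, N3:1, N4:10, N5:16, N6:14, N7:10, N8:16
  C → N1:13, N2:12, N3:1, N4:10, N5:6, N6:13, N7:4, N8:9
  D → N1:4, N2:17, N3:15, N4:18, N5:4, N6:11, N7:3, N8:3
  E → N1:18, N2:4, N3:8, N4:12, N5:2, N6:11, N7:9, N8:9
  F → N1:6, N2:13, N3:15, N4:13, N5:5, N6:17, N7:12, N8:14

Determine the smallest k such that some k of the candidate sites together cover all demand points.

2

Coverage sets (demand points within 11 of each site):
  A: {N1, N2, N3, N4, N5, N7}
  B: {N1, N3, N4, N7}
  C: {N3, N4, N5, N7, N8}
  D: {N1, N5, N6, N7, N8}
  E: {N2, N3, N5, N6, N7, N8}
  F: {N1, N5}
No single site covers all 8 demand points.
But {A, D} covers everything, so the minimum is 2.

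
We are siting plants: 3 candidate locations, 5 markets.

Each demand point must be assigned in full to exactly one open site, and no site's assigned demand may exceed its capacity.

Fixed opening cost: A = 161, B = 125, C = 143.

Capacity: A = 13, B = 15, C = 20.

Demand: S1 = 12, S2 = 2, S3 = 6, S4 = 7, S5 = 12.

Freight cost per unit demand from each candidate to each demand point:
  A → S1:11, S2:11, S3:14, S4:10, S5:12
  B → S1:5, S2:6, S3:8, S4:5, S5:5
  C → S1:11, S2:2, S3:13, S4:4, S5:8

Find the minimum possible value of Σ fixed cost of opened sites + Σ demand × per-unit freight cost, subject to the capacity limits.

Open {A, B, C}; cheapest assignment that respects the capacities:
  A (cap 13, load 6): S3 — cost 6×14 = 84
  B (cap 15, load 14): S1, S2 — cost 12×5 + 2×6 = 72
  C (cap 20, load 19): S4, S5 — cost 7×4 + 12×8 = 124
  Shipping 280, fixed 429 → total 709.
  Any other capacity-feasible assignment to {A, B, C} ships for at least 280.
Total demand is 39 and no other set of sites has combined capacity ≥ 39, so {A, B, C} is the only feasible choice of open sites. Minimum: 709.

709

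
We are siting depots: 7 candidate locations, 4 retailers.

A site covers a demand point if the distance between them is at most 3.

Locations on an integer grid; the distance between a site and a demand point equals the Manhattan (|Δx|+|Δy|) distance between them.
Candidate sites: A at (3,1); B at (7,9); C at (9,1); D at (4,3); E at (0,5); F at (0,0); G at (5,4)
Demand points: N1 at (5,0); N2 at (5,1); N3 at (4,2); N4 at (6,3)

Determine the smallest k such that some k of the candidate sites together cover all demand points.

Coverage sets (demand points within 3 of each site):
  A: {N1, N2, N3}
  B: {}
  C: {}
  D: {N2, N3, N4}
  E: {}
  F: {}
  G: {N2, N3, N4}
No single site covers all 4 demand points.
But {A, D} covers everything, so the minimum is 2.

2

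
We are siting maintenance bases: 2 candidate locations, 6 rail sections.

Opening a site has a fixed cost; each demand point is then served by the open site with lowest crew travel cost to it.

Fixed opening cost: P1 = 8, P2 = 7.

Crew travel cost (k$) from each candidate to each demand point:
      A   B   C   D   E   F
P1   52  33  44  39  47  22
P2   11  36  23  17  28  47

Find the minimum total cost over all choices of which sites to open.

149

Open {P1, P2}: assign each demand point to its cheapest open site.
  A→P2 11, B→P1 33, C→P2 23, D→P2 17, E→P2 28, F→P1 22
  crew travel cost 134, fixed 15 → total 149.
Compare {P2}: crew travel cost 162 + fixed 7 = 169.
Compare {P1}: crew travel cost 237 + fixed 8 = 245.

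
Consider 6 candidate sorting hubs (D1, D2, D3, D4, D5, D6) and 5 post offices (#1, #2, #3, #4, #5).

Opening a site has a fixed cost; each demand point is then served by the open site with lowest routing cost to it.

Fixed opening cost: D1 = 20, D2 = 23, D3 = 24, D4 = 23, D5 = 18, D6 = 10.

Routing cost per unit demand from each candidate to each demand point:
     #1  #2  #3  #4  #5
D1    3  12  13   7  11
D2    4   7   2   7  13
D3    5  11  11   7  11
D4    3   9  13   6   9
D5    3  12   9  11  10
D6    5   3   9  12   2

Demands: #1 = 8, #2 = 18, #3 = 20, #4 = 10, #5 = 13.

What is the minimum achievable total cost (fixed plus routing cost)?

255

Open {D2, D6}: assign each demand point to its cheapest open site.
  #1→D2 8×4=32, #2→D6 18×3=54, #3→D2 20×2=40, #4→D2 10×7=70, #5→D6 13×2=26
  routing cost 222, fixed 33 → total 255.
Compare {D2, D4, D6}: routing cost 204 + fixed 56 = 260.
Compare {D2, D5, D6}: routing cost 214 + fixed 51 = 265.
Compare {D1, D2, D6}: routing cost 214 + fixed 53 = 267.
All other subsets cost ≥ 260. Minimum total cost: 255.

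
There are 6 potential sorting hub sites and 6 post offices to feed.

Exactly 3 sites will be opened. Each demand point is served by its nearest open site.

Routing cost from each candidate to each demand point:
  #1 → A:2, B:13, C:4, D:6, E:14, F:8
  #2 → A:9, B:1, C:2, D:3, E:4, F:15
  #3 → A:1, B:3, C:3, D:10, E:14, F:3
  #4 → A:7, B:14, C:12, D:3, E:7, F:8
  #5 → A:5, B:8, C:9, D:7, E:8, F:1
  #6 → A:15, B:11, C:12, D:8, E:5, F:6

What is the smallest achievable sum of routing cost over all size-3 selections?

12

Open {#2, #3, #5}.
  A→#3 1, B→#2 1, C→#2 2, D→#2 3, E→#2 4, F→#5 1  ⇒ total 12.
Compare {#1, #2, #5}: total 13.
Compare {#1, #2, #3}: total 14.
No size-3 selection does better; minimum is 12.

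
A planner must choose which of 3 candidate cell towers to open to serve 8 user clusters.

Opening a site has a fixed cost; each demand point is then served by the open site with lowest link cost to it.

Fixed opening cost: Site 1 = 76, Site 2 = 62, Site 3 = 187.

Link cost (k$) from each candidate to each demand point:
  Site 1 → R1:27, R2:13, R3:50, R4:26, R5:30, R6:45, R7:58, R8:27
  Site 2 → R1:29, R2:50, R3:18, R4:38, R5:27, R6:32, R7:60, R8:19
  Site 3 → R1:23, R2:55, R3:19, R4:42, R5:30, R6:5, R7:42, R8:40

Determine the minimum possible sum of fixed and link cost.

335

Open {Site 2}: assign each demand point to its cheapest open site.
  R1→Site 2 29, R2→Site 2 50, R3→Site 2 18, R4→Site 2 38, R5→Site 2 27, R6→Site 2 32, R7→Site 2 60, R8→Site 2 19
  link cost 273, fixed 62 → total 335.
Compare {Site 1}: link cost 276 + fixed 76 = 352.
Compare {Site 1, Site 2}: link cost 220 + fixed 138 = 358.
Compare {Site 3}: link cost 256 + fixed 187 = 443.
All other subsets cost ≥ 352. Minimum total cost: 335.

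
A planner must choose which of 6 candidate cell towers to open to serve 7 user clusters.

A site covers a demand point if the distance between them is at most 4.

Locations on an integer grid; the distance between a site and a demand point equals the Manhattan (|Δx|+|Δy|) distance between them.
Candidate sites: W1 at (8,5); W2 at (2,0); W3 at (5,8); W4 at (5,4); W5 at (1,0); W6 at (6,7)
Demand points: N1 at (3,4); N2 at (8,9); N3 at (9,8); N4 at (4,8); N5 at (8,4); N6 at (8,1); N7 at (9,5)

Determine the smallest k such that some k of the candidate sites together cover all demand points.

3

Coverage sets (demand points within 4 of each site):
  W1: {N2, N3, N5, N6, N7}
  W2: {}
  W3: {N2, N3, N4}
  W4: {N1, N5}
  W5: {}
  W6: {N2, N3, N4}
No 2 sites suffice: every size-2 union leaves at least one demand point uncovered.
But {W1, W3, W4} covers everything, so the minimum is 3.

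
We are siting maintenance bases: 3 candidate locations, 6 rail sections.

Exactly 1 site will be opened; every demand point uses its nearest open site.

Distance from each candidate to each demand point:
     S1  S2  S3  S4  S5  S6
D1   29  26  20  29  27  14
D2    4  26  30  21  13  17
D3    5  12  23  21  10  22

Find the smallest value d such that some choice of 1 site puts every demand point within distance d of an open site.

Open {D3}.
  Farthest demand point is S3 at distance 23 (to D3); all others are ≤ 23.
With {D1} the worst case is 29.
With {D2} the worst case is 30.
No size-1 selection achieves below 23.

23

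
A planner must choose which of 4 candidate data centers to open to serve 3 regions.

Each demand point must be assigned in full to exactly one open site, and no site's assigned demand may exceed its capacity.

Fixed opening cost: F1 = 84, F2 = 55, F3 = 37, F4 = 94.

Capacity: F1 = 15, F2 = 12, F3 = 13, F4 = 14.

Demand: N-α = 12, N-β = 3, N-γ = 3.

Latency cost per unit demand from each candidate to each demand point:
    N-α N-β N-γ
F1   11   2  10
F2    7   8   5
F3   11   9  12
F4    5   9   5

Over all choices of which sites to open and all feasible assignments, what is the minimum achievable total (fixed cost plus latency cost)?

Open {F2, F3}; cheapest assignment that respects the capacities:
  F2 (cap 12, load 12): N-α — cost 12×7 = 84
  F3 (cap 13, load 6): N-β, N-γ — cost 3×9 + 3×12 = 63
  Shipping 147, fixed 92 → total 239.
  Any other capacity-feasible assignment to {F2, F3} ships for at least 147.
Compare {F2, F4}: its best feasible assignment gives total 248.
Compare {F3, F4}: its best feasible assignment gives total 254.
Every other set of open sites that can feasibly serve all demand totals ≥ 248 even under its best assignment. Minimum: 239.

239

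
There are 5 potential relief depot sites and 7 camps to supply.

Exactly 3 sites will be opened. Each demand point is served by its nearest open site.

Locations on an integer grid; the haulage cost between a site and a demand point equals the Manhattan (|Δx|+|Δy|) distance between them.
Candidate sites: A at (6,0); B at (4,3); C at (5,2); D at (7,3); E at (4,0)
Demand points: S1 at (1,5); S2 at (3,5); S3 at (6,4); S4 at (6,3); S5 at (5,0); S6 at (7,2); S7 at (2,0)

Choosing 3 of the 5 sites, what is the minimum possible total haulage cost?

15

Open {B, D, E}.
  S1→B 5, S2→B 3, S3→D 2, S4→D 1, S5→E 1, S6→D 1, S7→E 2  ⇒ total 15.
Compare {A, B, D}: total 17.
Compare {B, C, E}: total 18.
No size-3 selection does better; minimum is 15.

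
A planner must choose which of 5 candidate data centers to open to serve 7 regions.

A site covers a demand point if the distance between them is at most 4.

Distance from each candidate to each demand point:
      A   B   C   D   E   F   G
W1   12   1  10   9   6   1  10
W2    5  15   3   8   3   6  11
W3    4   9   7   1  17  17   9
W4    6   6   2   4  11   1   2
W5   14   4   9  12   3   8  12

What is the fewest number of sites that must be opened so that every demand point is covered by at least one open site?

Coverage sets (demand points within 4 of each site):
  W1: {B, F}
  W2: {C, E}
  W3: {A, D}
  W4: {C, D, F, G}
  W5: {B, E}
No 2 sites suffice: every size-2 union leaves at least one demand point uncovered.
But {W3, W4, W5} covers everything, so the minimum is 3.

3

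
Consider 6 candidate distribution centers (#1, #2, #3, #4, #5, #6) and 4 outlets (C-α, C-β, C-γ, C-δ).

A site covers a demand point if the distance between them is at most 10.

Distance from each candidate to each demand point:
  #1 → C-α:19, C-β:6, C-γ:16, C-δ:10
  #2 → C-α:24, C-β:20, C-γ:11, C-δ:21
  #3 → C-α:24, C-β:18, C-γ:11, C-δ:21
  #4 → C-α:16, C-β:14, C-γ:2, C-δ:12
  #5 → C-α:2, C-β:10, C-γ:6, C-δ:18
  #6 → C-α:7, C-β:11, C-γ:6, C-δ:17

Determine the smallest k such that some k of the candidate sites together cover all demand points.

Coverage sets (demand points within 10 of each site):
  #1: {C-β, C-δ}
  #2: {}
  #3: {}
  #4: {C-γ}
  #5: {C-α, C-β, C-γ}
  #6: {C-α, C-γ}
No single site covers all 4 demand points.
But {#1, #5} covers everything, so the minimum is 2.

2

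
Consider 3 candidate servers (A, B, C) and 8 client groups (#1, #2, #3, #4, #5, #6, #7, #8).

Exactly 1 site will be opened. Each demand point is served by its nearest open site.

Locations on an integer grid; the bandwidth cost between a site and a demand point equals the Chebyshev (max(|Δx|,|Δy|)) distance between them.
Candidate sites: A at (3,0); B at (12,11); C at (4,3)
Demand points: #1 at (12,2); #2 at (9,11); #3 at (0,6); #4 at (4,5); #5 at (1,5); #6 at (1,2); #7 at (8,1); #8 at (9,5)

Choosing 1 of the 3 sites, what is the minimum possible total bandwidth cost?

Open {C}.
  #1→C 8, #2→C 8, #3→C 4, #4→C 2, #5→C 3, #6→C 3, #7→C 4, #8→C 5  ⇒ total 37.
Compare {A}: total 49.
Compare {B}: total 70.

37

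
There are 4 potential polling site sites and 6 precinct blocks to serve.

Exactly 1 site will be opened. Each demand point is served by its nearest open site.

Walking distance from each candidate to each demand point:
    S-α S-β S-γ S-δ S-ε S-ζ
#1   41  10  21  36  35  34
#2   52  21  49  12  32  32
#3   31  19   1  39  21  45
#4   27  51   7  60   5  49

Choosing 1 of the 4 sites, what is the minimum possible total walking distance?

156

Open {#3}.
  S-α→#3 31, S-β→#3 19, S-γ→#3 1, S-δ→#3 39, S-ε→#3 21, S-ζ→#3 45  ⇒ total 156.
Compare {#1}: total 177.
Compare {#2}: total 198.
No size-1 selection does better; minimum is 156.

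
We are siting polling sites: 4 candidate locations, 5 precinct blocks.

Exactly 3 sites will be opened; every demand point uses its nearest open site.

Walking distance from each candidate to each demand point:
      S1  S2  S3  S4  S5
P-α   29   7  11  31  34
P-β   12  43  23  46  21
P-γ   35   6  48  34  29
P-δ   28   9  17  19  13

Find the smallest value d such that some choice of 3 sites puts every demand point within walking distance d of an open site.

19

Open {P-α, P-β, P-δ}.
  Farthest demand point is S4 at walking distance 19 (to P-δ); all others are ≤ 19.
With {P-β, P-γ, P-δ} the worst case is 19.
With {P-α, P-γ, P-δ} the worst case is 28.
No size-3 selection achieves below 19.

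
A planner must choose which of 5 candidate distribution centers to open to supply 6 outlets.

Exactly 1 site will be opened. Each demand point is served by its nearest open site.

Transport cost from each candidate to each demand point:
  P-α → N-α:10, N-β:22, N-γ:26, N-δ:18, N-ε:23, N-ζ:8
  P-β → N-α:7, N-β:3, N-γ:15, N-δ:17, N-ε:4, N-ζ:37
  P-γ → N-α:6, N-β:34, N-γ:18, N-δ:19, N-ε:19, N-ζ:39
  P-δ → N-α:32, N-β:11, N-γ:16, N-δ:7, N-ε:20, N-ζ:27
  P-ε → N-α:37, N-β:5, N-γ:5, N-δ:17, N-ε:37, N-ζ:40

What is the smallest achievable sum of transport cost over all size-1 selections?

Open {P-β}.
  N-α→P-β 7, N-β→P-β 3, N-γ→P-β 15, N-δ→P-β 17, N-ε→P-β 4, N-ζ→P-β 37  ⇒ total 83.
Compare {P-α}: total 107.
Compare {P-δ}: total 113.
No size-1 selection does better; minimum is 83.

83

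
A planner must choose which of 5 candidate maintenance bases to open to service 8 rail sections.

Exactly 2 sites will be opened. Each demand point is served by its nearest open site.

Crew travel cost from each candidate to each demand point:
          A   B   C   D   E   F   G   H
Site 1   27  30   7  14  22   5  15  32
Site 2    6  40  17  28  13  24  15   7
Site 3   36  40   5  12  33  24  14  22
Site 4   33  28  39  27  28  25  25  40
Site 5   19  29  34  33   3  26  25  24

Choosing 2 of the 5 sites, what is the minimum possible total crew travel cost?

Open {Site 1, Site 2}.
  A→Site 2 6, B→Site 1 30, C→Site 1 7, D→Site 1 14, E→Site 2 13, F→Site 1 5, G→Site 1 15, H→Site 2 7  ⇒ total 97.
Compare {Site 1, Site 5}: total 116.
Compare {Site 2, Site 3}: total 121.
No size-2 selection does better; minimum is 97.

97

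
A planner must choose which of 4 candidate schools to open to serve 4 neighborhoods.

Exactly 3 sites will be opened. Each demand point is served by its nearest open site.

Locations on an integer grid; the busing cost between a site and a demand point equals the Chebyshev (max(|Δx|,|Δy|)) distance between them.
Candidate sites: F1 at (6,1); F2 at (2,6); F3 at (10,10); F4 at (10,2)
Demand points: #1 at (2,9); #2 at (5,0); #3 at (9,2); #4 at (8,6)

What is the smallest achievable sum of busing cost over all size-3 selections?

Open {F1, F2, F4}.
  #1→F2 3, #2→F1 1, #3→F4 1, #4→F4 4  ⇒ total 9.
Compare {F1, F2, F3}: total 11.
Compare {F2, F3, F4}: total 13.
No size-3 selection does better; minimum is 9.

9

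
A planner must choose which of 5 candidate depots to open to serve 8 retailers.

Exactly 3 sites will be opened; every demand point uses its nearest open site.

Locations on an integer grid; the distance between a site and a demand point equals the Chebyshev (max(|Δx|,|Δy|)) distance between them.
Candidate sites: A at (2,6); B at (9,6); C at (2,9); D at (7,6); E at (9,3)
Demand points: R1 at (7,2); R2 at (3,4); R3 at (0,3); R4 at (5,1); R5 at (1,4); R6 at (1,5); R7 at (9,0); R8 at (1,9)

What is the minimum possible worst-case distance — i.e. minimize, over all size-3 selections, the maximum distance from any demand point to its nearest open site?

4

Open {A, B, E}.
  Farthest demand point is R4 at distance 4 (to E); all others are ≤ 4.
With {A, C, E} the worst case is 4.
With {A, D, E} the worst case is 4.
No size-3 selection achieves below 4.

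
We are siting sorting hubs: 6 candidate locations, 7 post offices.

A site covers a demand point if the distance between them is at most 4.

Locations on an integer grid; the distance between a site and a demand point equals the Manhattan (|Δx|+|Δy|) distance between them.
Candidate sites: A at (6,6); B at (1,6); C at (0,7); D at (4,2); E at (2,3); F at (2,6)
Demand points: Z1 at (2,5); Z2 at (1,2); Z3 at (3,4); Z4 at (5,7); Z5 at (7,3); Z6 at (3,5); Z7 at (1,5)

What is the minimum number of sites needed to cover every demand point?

Coverage sets (demand points within 4 of each site):
  A: {Z4, Z5, Z6}
  B: {Z1, Z2, Z3, Z6, Z7}
  C: {Z1, Z7}
  D: {Z2, Z3, Z5, Z6}
  E: {Z1, Z2, Z3, Z6, Z7}
  F: {Z1, Z3, Z4, Z6, Z7}
No single site covers all 7 demand points.
But {A, B} covers everything, so the minimum is 2.

2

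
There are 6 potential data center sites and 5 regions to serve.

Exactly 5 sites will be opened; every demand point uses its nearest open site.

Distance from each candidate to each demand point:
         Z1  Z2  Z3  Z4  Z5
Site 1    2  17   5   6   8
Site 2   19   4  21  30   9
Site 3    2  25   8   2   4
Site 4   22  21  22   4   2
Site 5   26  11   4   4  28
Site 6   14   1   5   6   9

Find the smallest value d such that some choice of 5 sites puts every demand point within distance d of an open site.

Open {Site 1, Site 2, Site 3, Site 4, Site 5}.
  Farthest demand point is Z2 at distance 4 (to Site 2); all others are ≤ 4.
With {Site 1, Site 2, Site 3, Site 5, Site 6} the worst case is 4.
With {Site 1, Site 2, Site 4, Site 5, Site 6} the worst case is 4.
No size-5 selection achieves below 4.

4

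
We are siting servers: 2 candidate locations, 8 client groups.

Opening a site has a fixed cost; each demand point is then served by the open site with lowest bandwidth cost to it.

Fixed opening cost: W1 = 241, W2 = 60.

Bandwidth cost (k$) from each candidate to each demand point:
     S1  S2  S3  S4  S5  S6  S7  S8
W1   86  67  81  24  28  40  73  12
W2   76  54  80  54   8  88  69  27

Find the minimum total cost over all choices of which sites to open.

516

Open {W2}: assign each demand point to its cheapest open site.
  S1→W2 76, S2→W2 54, S3→W2 80, S4→W2 54, S5→W2 8, S6→W2 88, S7→W2 69, S8→W2 27
  bandwidth cost 456, fixed 60 → total 516.
Compare {W1}: bandwidth cost 411 + fixed 241 = 652.
Compare {W1, W2}: bandwidth cost 363 + fixed 301 = 664.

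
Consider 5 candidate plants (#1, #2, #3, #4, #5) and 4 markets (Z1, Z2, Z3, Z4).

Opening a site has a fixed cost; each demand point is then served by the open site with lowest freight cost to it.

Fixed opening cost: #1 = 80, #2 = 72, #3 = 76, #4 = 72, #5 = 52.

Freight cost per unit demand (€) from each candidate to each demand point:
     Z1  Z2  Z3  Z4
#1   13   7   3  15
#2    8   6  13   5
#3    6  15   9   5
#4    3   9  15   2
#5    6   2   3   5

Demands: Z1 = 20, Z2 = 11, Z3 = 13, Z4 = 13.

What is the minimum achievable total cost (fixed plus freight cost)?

Open {#4, #5}: assign each demand point to its cheapest open site.
  Z1→#4 20×3=60, Z2→#5 11×2=22, Z3→#5 13×3=39, Z4→#4 13×2=26
  freight cost 147, fixed 124 → total 271.
Compare {#5}: freight cost 246 + fixed 52 = 298.
Compare {#2, #4, #5}: freight cost 147 + fixed 196 = 343.
Compare {#3, #4, #5}: freight cost 147 + fixed 200 = 347.
All other subsets cost ≥ 298. Minimum total cost: 271.

271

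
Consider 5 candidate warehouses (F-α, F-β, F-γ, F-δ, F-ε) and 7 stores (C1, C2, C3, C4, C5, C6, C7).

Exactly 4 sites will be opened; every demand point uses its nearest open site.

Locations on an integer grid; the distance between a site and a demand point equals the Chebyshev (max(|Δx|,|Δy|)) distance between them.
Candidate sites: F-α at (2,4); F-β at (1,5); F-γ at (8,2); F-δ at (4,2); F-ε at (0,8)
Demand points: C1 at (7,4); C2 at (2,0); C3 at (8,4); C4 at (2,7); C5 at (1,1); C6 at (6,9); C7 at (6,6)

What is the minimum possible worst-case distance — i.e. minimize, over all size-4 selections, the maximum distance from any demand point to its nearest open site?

Open {F-α, F-β, F-γ, F-δ}.
  Farthest demand point is C6 at distance 5 (to F-α); all others are ≤ 5.
With {F-α, F-β, F-γ, F-ε} the worst case is 5.
With {F-α, F-β, F-δ, F-ε} the worst case is 5.
No size-4 selection achieves below 5.

5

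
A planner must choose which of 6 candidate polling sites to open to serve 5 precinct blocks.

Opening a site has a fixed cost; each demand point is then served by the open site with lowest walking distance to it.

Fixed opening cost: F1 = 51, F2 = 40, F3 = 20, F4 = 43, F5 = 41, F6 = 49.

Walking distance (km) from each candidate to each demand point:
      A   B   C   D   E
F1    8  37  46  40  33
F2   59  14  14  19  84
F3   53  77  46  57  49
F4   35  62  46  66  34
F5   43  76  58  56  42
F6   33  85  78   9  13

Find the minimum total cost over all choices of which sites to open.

172

Open {F2, F6}: assign each demand point to its cheapest open site.
  A→F6 33, B→F2 14, C→F2 14, D→F6 9, E→F6 13
  walking distance 83, fixed 89 → total 172.
Compare {F1, F2}: walking distance 88 + fixed 91 = 179.
Compare {F2, F3, F6}: walking distance 83 + fixed 109 = 192.
Compare {F1, F2, F6}: walking distance 58 + fixed 140 = 198.
All other subsets cost ≥ 179. Minimum total cost: 172.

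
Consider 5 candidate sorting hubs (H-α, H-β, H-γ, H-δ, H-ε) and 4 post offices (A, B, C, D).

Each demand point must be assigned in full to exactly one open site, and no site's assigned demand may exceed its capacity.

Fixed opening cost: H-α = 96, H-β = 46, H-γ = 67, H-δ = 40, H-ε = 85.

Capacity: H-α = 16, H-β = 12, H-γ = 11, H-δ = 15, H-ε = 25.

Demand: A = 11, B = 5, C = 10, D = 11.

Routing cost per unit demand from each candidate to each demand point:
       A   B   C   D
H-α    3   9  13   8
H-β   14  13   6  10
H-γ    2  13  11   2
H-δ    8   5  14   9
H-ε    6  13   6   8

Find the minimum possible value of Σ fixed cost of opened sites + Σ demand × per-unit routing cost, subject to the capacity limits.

Open {H-γ, H-δ, H-ε}; cheapest assignment that respects the capacities:
  H-γ (cap 11, load 11): D — cost 11×2 = 22
  H-δ (cap 15, load 5): B — cost 5×5 = 25
  H-ε (cap 25, load 21): A, C — cost 11×6 + 10×6 = 126
  Shipping 173, fixed 192 → total 365.
  Any other capacity-feasible assignment to {H-γ, H-δ, H-ε} ships for at least 173.
Compare {H-α, H-β, H-γ}: its best feasible assignment gives total 369.
Compare {H-α, H-β, H-γ, H-δ}: its best feasible assignment gives total 389.
Every other set of open sites that can feasibly serve all demand totals ≥ 369 even under its best assignment. Minimum: 365.

365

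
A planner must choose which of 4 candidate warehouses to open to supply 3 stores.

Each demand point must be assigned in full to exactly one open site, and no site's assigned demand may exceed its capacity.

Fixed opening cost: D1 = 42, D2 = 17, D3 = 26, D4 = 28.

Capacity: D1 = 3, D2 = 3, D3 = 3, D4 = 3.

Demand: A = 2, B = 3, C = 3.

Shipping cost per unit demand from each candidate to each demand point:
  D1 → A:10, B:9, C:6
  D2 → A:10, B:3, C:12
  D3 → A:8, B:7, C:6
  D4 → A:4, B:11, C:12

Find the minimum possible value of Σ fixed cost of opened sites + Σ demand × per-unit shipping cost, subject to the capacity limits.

Open {D2, D3, D4}; cheapest assignment that respects the capacities:
  D2 (cap 3, load 3): B — cost 3×3 = 9
  D3 (cap 3, load 3): C — cost 3×6 = 18
  D4 (cap 3, load 2): A — cost 2×4 = 8
  Shipping 35, fixed 71 → total 106.
  Any other capacity-feasible assignment to {D2, D3, D4} ships for at least 35.
Compare {D1, D2, D4}: its best feasible assignment gives total 122.
Compare {D1, D2, D3}: its best feasible assignment gives total 128.
Every other set of open sites that can feasibly serve all demand totals ≥ 122 even under its best assignment. Minimum: 106.

106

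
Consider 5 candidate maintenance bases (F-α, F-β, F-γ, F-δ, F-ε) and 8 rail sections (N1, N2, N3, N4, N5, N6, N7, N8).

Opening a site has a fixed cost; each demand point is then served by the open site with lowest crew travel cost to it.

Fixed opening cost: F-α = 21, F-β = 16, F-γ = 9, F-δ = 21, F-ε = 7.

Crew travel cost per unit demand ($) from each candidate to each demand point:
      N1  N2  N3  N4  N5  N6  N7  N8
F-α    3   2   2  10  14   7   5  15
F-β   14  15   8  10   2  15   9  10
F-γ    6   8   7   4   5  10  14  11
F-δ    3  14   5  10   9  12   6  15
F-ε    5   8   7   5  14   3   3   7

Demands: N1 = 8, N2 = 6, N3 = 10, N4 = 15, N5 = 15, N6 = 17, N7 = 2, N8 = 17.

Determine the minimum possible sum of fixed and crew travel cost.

Open {F-α, F-β, F-γ, F-ε}: assign each demand point to its cheapest open site.
  N1→F-α 8×3=24, N2→F-α 6×2=12, N3→F-α 10×2=20, N4→F-γ 15×4=60, N5→F-β 15×2=30, N6→F-ε 17×3=51, N7→F-ε 2×3=6, N8→F-ε 17×7=119
  crew travel cost 322, fixed 53 → total 375.
Compare {F-α, F-β, F-ε}: crew travel cost 337 + fixed 44 = 381.
Compare {F-α, F-β, F-γ, F-δ, F-ε}: crew travel cost 322 + fixed 74 = 396.
Compare {F-α, F-β, F-δ, F-ε}: crew travel cost 337 + fixed 65 = 402.
All other subsets cost ≥ 381. Minimum total cost: 375.

375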